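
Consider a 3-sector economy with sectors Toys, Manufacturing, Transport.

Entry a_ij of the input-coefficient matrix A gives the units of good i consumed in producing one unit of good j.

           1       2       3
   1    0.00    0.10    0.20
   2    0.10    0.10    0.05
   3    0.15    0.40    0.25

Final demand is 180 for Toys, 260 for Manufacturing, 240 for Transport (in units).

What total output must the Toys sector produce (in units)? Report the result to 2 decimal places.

I − A =
  [   1.00    -0.10    -0.20]
  [  -0.10     0.90    -0.05]
  [  -0.15    -0.40     0.75]
Cofactors of I−A, C_ij = (−1)^(i+j)·(minor ij) (rows/columns in the sector order above):
  C_11 = (0.90)(0.75) − (-0.05)(-0.40) = 0.6550
  C_12 = −[(-0.10)(0.75) − (-0.05)(-0.15)] = 0.0825
  C_13 = (-0.10)(-0.40) − (0.90)(-0.15) = 0.1750
  C_21 = −[(-0.10)(0.75) − (-0.20)(-0.40)] = 0.1550
  C_22 = (1.00)(0.75) − (-0.20)(-0.15) = 0.7200
  C_23 = −[(1.00)(-0.40) − (-0.10)(-0.15)] = 0.4150
  C_31 = (-0.10)(-0.05) − (-0.20)(0.90) = 0.1850
  C_32 = −[(1.00)(-0.05) − (-0.20)(-0.10)] = 0.0700
  C_33 = (1.00)(0.90) − (-0.10)(-0.10) = 0.8900
det(I−A) = Σ_j (I−A)_1j·C_1j = (1.00)(0.6550) + (-0.10)(0.0825) + (-0.20)(0.1750) = 0.61175
adj(I−A) = Cᵀ =
  [ 0.6550   0.1550   0.1850]
  [ 0.0825   0.7200   0.0700]
  [ 0.1750   0.4150   0.8900]
(I − A)⁻¹ = adj(I−A) / det(I−A) ≈
  [   1.0707     0.2534     0.3024]
  [   0.1349     1.1770     0.1144]
  [   0.2861     0.6784     1.4548]
x = (I − A)⁻¹ d = adj(I−A)·d / det(I−A), with det(I−A) = 0.61175:
  x_1 = (0.6550·180 + 0.1550·260 + 0.1850·240) / 0.61175 = 202.60 / 0.61175 ≈ 331.18
  x_2 = (0.0825·180 + 0.7200·260 + 0.0700·240) / 0.61175 = 218.85 / 0.61175 ≈ 357.74
  x_3 = (0.1750·180 + 0.4150·260 + 0.8900·240) / 0.61175 = 353.00 / 0.61175 ≈ 577.03

x_1 = 331.18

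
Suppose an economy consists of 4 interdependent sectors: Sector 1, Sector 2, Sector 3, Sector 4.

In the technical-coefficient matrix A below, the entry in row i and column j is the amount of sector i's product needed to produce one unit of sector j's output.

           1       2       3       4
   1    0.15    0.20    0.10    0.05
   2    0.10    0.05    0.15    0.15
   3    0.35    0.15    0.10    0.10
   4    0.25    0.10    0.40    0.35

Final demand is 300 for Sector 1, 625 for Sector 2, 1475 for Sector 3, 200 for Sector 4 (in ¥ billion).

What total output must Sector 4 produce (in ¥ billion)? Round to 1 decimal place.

I − A =
  [   0.85    -0.20    -0.10    -0.05]
  [  -0.10     0.95    -0.15    -0.15]
  [  -0.35    -0.15     0.90    -0.10]
  [  -0.25    -0.10    -0.40     0.65]
Compute the cofactors C_ij = (−1)^(i+j)·(3×3 minor ij) of I−A; the adjugate is their transpose:
adj(I−A) = Cᵀ =
  [ 0.479125   0.127250   0.111500   0.083375]
  [ 0.147125   0.419750   0.144250   0.130375]
  [ 0.251000   0.141750   0.479250   0.125750]
  [ 0.361375   0.200750   0.360000   0.644375]
det(I−A) = Σ_j (I−A)_1j·C_1j = (0.85)(0.479125) + (-0.20)(0.147125) + (-0.10)(0.251000) + (-0.05)(0.361375) = 0.3346625
(I − A)⁻¹ = adj(I−A) / det(I−A) ≈
  [   1.4317     0.3802     0.3332     0.2491]
  [   0.4396     1.2542     0.4310     0.3896]
  [   0.7500     0.4236     1.4320     0.3758]
  [   1.0798     0.5999     1.0757     1.9254]
x = (I − A)⁻¹ d = adj(I−A)·d / det(I−A), with det(I−A) = 0.3346625:
  x_1 = (0.479125·300 + 0.127250·625 + 0.111500·1475 + 0.083375·200) / 0.3346625 = 404.40625 / 0.3346625 ≈ 1208.4
  x_2 = (0.147125·300 + 0.419750·625 + 0.144250·1475 + 0.130375·200) / 0.3346625 = 545.325 / 0.3346625 ≈ 1629.5
  x_3 = (0.251000·300 + 0.141750·625 + 0.479250·1475 + 0.125750·200) / 0.3346625 = 895.9375 / 0.3346625 ≈ 2677.1
  x_4 = (0.361375·300 + 0.200750·625 + 0.360000·1475 + 0.644375·200) / 0.3346625 = 893.75625 / 0.3346625 ≈ 2670.6

x_4 = 2670.6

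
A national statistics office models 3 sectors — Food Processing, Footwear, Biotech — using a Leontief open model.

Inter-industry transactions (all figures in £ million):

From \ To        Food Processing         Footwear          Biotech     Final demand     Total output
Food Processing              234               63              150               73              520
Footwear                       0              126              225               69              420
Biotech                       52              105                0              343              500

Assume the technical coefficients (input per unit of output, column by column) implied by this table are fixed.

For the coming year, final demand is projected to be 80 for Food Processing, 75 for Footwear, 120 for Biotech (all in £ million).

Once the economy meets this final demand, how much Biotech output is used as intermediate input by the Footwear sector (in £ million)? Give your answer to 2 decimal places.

Technical coefficients a_ij = z_ij / X_j:
  a_11 = 234/520 = 0.45, a_21 = 0/520 = 0.00, a_31 = 52/520 = 0.10
  a_12 = 63/420 = 0.15, a_22 = 126/420 = 0.30, a_32 = 105/420 = 0.25
  a_13 = 150/500 = 0.30, a_23 = 225/500 = 0.45, a_33 = 0/500 = 0.00
I − A =
  [   0.55    -0.15    -0.30]
  [   0.00     0.70    -0.45]
  [  -0.10    -0.25     1.00]
Cofactors of I−A, C_ij = (−1)^(i+j)·(minor ij) (rows/columns in the sector order above):
  C_11 = (0.70)(1.00) − (-0.45)(-0.25) = 0.5875
  C_12 = −[(0.00)(1.00) − (-0.45)(-0.10)] = 0.0450
  C_13 = (0.00)(-0.25) − (0.70)(-0.10) = 0.0700
  C_21 = −[(-0.15)(1.00) − (-0.30)(-0.25)] = 0.2250
  C_22 = (0.55)(1.00) − (-0.30)(-0.10) = 0.5200
  C_23 = −[(0.55)(-0.25) − (-0.15)(-0.10)] = 0.1525
  C_31 = (-0.15)(-0.45) − (-0.30)(0.70) = 0.2775
  C_32 = −[(0.55)(-0.45) − (-0.30)(0.00)] = 0.2475
  C_33 = (0.55)(0.70) − (-0.15)(0.00) = 0.3850
det(I−A) = Σ_j (I−A)_1j·C_1j = (0.55)(0.5875) + (-0.15)(0.0450) + (-0.30)(0.0700) = 0.295375
adj(I−A) = Cᵀ =
  [ 0.5875   0.2250   0.2775]
  [ 0.0450   0.5200   0.2475]
  [ 0.0700   0.1525   0.3850]
(I − A)⁻¹ = adj(I−A) / det(I−A) ≈
  [   1.9890     0.7617     0.9395]
  [   0.1523     1.7605     0.8379]
  [   0.2370     0.5163     1.3034]
First solve x = (I − A)⁻¹ d = adj(I−A)·d / det(I−A); in particular x_2 = (0.0450·80 + 0.5200·75 + 0.2475·120) / 0.295375 = 72.30 / 0.295375 ≈ 244.7736.
Intermediate flow from 3 to 2: z_32 = a_32 · x_2 = 0.25 × 72.30 / 0.295375 = 18.075 / 0.295375 ≈ 61.19.

z_32 = 61.19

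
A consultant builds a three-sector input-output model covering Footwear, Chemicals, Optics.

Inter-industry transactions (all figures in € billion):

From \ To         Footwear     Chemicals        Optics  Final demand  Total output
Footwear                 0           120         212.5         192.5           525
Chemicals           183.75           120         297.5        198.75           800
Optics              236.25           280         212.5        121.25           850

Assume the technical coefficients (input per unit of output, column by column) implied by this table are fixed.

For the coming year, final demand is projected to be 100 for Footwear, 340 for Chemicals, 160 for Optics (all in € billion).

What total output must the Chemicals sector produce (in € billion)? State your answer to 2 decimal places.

x_C = 1009.21

Technical coefficients a_ij = z_ij / X_j:
  a_FF = 0/525 = 0.00, a_CF = 183.75/525 = 0.35, a_OF = 236.25/525 = 0.45
  a_FC = 120/800 = 0.15, a_CC = 120/800 = 0.15, a_OC = 280/800 = 0.35
  a_FO = 212.5/850 = 0.25, a_CO = 297.5/850 = 0.35, a_OO = 212.5/850 = 0.25
I − A =
  [   1.00    -0.15    -0.25]
  [  -0.35     0.85    -0.35]
  [  -0.45    -0.35     0.75]
Cofactors of I−A, C_ij = (−1)^(i+j)·(minor ij) (rows/columns in the sector order above):
  C_11 = (0.85)(0.75) − (-0.35)(-0.35) = 0.5150
  C_12 = −[(-0.35)(0.75) − (-0.35)(-0.45)] = 0.4200
  C_13 = (-0.35)(-0.35) − (0.85)(-0.45) = 0.5050
  C_21 = −[(-0.15)(0.75) − (-0.25)(-0.35)] = 0.2000
  C_22 = (1.00)(0.75) − (-0.25)(-0.45) = 0.6375
  C_23 = −[(1.00)(-0.35) − (-0.15)(-0.45)] = 0.4175
  C_31 = (-0.15)(-0.35) − (-0.25)(0.85) = 0.2650
  C_32 = −[(1.00)(-0.35) − (-0.25)(-0.35)] = 0.4375
  C_33 = (1.00)(0.85) − (-0.15)(-0.35) = 0.7975
det(I−A) = Σ_j (I−A)_1j·C_1j = (1.00)(0.5150) + (-0.15)(0.4200) + (-0.25)(0.5050) = 0.32575
adj(I−A) = Cᵀ =
  [ 0.5150   0.2000   0.2650]
  [ 0.4200   0.6375   0.4375]
  [ 0.5050   0.4175   0.7975]
(I − A)⁻¹ = adj(I−A) / det(I−A) ≈
  [   1.5810     0.6140     0.8135]
  [   1.2893     1.9570     1.3431]
  [   1.5503     1.2817     2.4482]
x = (I − A)⁻¹ d = adj(I−A)·d / det(I−A), with det(I−A) = 0.32575:
  x_F = (0.5150·100 + 0.2000·340 + 0.2650·160) / 0.32575 = 161.90 / 0.32575 ≈ 497.01
  x_C = (0.4200·100 + 0.6375·340 + 0.4375·160) / 0.32575 = 328.75 / 0.32575 ≈ 1009.21
  x_O = (0.5050·100 + 0.4175·340 + 0.7975·160) / 0.32575 = 320.05 / 0.32575 ≈ 982.50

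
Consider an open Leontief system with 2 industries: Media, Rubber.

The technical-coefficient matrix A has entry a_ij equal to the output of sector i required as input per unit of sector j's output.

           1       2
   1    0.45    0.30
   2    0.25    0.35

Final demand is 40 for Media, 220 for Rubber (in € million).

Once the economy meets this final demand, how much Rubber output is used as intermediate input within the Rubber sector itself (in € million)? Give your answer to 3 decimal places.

I − A =
  [   0.55    -0.30]
  [  -0.25     0.65]
det(I−A) = (0.55)(0.65) − (-0.30)(-0.25) = 0.2825
adj(I−A) = [[0.65, 0.30], [0.25, 0.55]]
(I − A)⁻¹ = adj(I−A) / det(I−A) ≈
  [   2.3009     1.0619]
  [   0.8850     1.9469]
First solve x = (I − A)⁻¹ d = adj(I−A)·d / det(I−A); in particular x_2 = (0.25·40 + 0.55·220) / 0.2825 = 131.00 / 0.2825 ≈ 463.71681.
Intermediate flow from 2 to 2: z_22 = a_22 · x_2 = 0.35 × 131.00 / 0.2825 = 45.85 / 0.2825 ≈ 162.301.

z_22 = 162.301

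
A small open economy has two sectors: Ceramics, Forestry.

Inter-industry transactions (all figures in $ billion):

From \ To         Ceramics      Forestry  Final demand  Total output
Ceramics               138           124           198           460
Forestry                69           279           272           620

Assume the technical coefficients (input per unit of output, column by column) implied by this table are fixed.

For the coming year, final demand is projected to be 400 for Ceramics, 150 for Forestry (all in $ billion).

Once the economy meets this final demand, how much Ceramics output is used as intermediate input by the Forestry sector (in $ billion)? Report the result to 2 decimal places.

z_12 = 92.96

Technical coefficients a_ij = z_ij / X_j:
  a_11 = 138/460 = 0.30, a_21 = 69/460 = 0.15
  a_12 = 124/620 = 0.20, a_22 = 279/620 = 0.45
I − A =
  [   0.70    -0.20]
  [  -0.15     0.55]
det(I−A) = (0.70)(0.55) − (-0.20)(-0.15) = 0.3550
adj(I−A) = [[0.55, 0.20], [0.15, 0.70]]
(I − A)⁻¹ = adj(I−A) / det(I−A) ≈
  [   1.5493     0.5634]
  [   0.4225     1.9718]
First solve x = (I − A)⁻¹ d = adj(I−A)·d / det(I−A); in particular x_2 = (0.15·400 + 0.70·150) / 0.3550 = 165.00 / 0.3550 ≈ 464.7887.
Intermediate flow from 1 to 2: z_12 = a_12 · x_2 = 0.20 × 165.00 / 0.3550 = 33.00 / 0.3550 ≈ 92.96.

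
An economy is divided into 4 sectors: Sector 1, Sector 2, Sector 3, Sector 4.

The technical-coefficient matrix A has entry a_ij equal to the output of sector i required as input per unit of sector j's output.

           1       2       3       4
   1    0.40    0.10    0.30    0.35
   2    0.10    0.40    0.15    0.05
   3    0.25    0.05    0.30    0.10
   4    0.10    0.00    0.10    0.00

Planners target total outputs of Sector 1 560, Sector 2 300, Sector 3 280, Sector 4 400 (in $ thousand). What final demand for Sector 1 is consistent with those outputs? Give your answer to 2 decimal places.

I − A =
  [   0.60    -0.10    -0.30    -0.35]
  [  -0.10     0.60    -0.15    -0.05]
  [  -0.25    -0.05     0.70    -0.10]
  [  -0.10     0.00    -0.10     1.00]
d = (I − A) x:
  d_1 = (+0.60)·560 + (-0.10)·300 + (-0.30)·280 + (-0.35)·400 = 82.00
  d_2 = (-0.10)·560 + (+0.60)·300 + (-0.15)·280 + (-0.05)·400 = 62.00
  d_3 = (-0.25)·560 + (-0.05)·300 + (+0.70)·280 + (-0.10)·400 = 1.00
  d_4 = (-0.10)·560 + (+0.00)·300 + (-0.10)·280 + (+1.00)·400 = 316.00

d_1 = 82.00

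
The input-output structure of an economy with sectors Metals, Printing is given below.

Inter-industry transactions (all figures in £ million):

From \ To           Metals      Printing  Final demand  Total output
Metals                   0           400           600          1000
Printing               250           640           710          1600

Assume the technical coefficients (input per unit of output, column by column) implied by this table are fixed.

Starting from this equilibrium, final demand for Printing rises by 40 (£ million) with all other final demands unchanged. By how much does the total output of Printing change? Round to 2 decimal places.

Technical coefficients a_ij = z_ij / X_j:
  a_11 = 0/1000 = 0.00, a_21 = 250/1000 = 0.25
  a_12 = 400/1600 = 0.25, a_22 = 640/1600 = 0.40
I − A =
  [   1.00    -0.25]
  [  -0.25     0.60]
det(I−A) = (1.00)(0.60) − (-0.25)(-0.25) = 0.5375
adj(I−A) = [[0.60, 0.25], [0.25, 1.00]]
(I − A)⁻¹ = adj(I−A) / det(I−A) ≈
  [   1.1163     0.4651]
  [   0.4651     1.8605]
Δx = (I − A)⁻¹ Δd with Δd having +40 in the Printing component and 0 elsewhere.
So Δx_2 = L_22 · (+40), where L_22 = adj(I−A)_22 / det(I−A) = 1.00 / 0.5375.
Δx_2 = 1.00 × (+40) / 0.5375 = 40.00 / 0.5375 ≈ 74.42.

Δx_2 = 74.42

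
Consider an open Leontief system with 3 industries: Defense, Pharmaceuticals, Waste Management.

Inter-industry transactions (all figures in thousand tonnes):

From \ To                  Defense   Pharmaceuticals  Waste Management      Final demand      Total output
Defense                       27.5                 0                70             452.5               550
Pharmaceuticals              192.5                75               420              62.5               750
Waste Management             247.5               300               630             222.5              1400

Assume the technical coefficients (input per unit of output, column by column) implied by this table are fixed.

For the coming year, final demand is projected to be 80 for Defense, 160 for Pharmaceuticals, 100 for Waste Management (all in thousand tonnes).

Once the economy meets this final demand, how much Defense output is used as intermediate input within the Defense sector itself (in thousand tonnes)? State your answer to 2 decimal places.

Technical coefficients a_ij = z_ij / X_j:
  a_11 = 27.5/550 = 0.05, a_21 = 192.5/550 = 0.35, a_31 = 247.5/550 = 0.45
  a_12 = 0/750 = 0.00, a_22 = 75/750 = 0.10, a_32 = 300/750 = 0.40
  a_13 = 70/1400 = 0.05, a_23 = 420/1400 = 0.30, a_33 = 630/1400 = 0.45
I − A =
  [   0.95     0.00    -0.05]
  [  -0.35     0.90    -0.30]
  [  -0.45    -0.40     0.55]
Cofactors of I−A, C_ij = (−1)^(i+j)·(minor ij) (rows/columns in the sector order above):
  C_11 = (0.90)(0.55) − (-0.30)(-0.40) = 0.3750
  C_12 = −[(-0.35)(0.55) − (-0.30)(-0.45)] = 0.3275
  C_13 = (-0.35)(-0.40) − (0.90)(-0.45) = 0.5450
  C_21 = −[(0.00)(0.55) − (-0.05)(-0.40)] = 0.0200
  C_22 = (0.95)(0.55) − (-0.05)(-0.45) = 0.5000
  C_23 = −[(0.95)(-0.40) − (0.00)(-0.45)] = 0.3800
  C_31 = (0.00)(-0.30) − (-0.05)(0.90) = 0.0450
  C_32 = −[(0.95)(-0.30) − (-0.05)(-0.35)] = 0.3025
  C_33 = (0.95)(0.90) − (0.00)(-0.35) = 0.8550
det(I−A) = Σ_j (I−A)_1j·C_1j = (0.95)(0.3750) + (0.00)(0.3275) + (-0.05)(0.5450) = 0.3290
adj(I−A) = Cᵀ =
  [ 0.3750   0.0200   0.0450]
  [ 0.3275   0.5000   0.3025]
  [ 0.5450   0.3800   0.8550]
(I − A)⁻¹ = adj(I−A) / det(I−A) ≈
  [   1.1398     0.0608     0.1368]
  [   0.9954     1.5198     0.9195]
  [   1.6565     1.1550     2.5988]
First solve x = (I − A)⁻¹ d = adj(I−A)·d / det(I−A); in particular x_1 = (0.3750·80 + 0.0200·160 + 0.0450·100) / 0.3290 = 37.70 / 0.3290 ≈ 114.5897.
Intermediate flow from 1 to 1: z_11 = a_11 · x_1 = 0.05 × 37.70 / 0.3290 = 1.885 / 0.3290 ≈ 5.73.

z_11 = 5.73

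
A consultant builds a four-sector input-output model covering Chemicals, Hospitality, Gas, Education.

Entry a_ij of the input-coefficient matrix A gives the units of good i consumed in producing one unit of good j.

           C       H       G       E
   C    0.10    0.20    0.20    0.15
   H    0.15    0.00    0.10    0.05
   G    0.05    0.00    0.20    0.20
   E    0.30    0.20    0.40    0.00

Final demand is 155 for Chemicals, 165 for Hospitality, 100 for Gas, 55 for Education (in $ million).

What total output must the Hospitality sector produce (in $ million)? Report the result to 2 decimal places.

I − A =
  [   0.90    -0.20    -0.20    -0.15]
  [  -0.15     1.00    -0.10    -0.05]
  [  -0.05     0.00     0.80    -0.20]
  [  -0.30    -0.20    -0.40     1.00]
Compute the cofactors C_ij = (−1)^(i+j)·(3×3 minor ij) of I−A; the adjugate is their transpose:
adj(I−A) = Cᵀ =
  [ 0.70800   0.17600   0.28500   0.17200]
  [ 0.13200   0.58700   0.14550   0.07825]
  [ 0.11550   0.05950   0.80850   0.18200]
  [ 0.28500   0.19400   0.43800   0.68500]
det(I−A) = Σ_j (I−A)_1j·C_1j = (0.90)(0.70800) + (-0.20)(0.13200) + (-0.20)(0.11550) + (-0.15)(0.28500) = 0.54495
(I − A)⁻¹ = adj(I−A) / det(I−A) ≈
  [   1.2992     0.3230     0.5230     0.3156]
  [   0.2422     1.0772     0.2670     0.1436]
  [   0.2119     0.1092     1.4836     0.3340]
  [   0.5230     0.3560     0.8037     1.2570]
x = (I − A)⁻¹ d = adj(I−A)·d / det(I−A), with det(I−A) = 0.54495:
  x_C = (0.70800·155 + 0.17600·165 + 0.28500·100 + 0.17200·55) / 0.54495 = 176.74 / 0.54495 ≈ 324.32
  x_H = (0.13200·155 + 0.58700·165 + 0.14550·100 + 0.07825·55) / 0.54495 = 136.16875 / 0.54495 ≈ 249.87
  x_G = (0.11550·155 + 0.05950·165 + 0.80850·100 + 0.18200·55) / 0.54495 = 118.58 / 0.54495 ≈ 217.60
  x_E = (0.28500·155 + 0.19400·165 + 0.43800·100 + 0.68500·55) / 0.54495 = 157.66 / 0.54495 ≈ 289.31

x_H = 249.87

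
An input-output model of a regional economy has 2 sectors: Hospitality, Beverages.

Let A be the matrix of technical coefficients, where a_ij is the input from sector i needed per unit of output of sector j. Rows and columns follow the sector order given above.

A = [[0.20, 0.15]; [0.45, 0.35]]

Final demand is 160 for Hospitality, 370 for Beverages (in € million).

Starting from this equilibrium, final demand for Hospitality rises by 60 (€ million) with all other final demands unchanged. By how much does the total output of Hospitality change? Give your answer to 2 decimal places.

I − A =
  [   0.80    -0.15]
  [  -0.45     0.65]
det(I−A) = (0.80)(0.65) − (-0.15)(-0.45) = 0.4525
adj(I−A) = [[0.65, 0.15], [0.45, 0.80]]
(I − A)⁻¹ = adj(I−A) / det(I−A) ≈
  [   1.4365     0.3315]
  [   0.9945     1.7680]
Δx = (I − A)⁻¹ Δd with Δd having +60 in the Hospitality component and 0 elsewhere.
So Δx_1 = L_11 · (+60), where L_11 = adj(I−A)_11 / det(I−A) = 0.65 / 0.4525.
Δx_1 = 0.65 × (+60) / 0.4525 = 39.00 / 0.4525 ≈ 86.19.

Δx_1 = 86.19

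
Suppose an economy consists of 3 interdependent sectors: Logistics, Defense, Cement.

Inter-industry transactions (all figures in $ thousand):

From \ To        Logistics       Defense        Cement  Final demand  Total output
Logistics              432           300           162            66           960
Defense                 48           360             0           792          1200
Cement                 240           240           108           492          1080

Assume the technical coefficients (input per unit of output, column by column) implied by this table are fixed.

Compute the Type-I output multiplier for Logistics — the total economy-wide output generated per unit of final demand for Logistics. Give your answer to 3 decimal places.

Technical coefficients a_ij = z_ij / X_j:
  a_11 = 432/960 = 0.45, a_21 = 48/960 = 0.05, a_31 = 240/960 = 0.25
  a_12 = 300/1200 = 0.25, a_22 = 360/1200 = 0.30, a_32 = 240/1200 = 0.20
  a_13 = 162/1080 = 0.15, a_23 = 0/1080 = 0.00, a_33 = 108/1080 = 0.10
I − A =
  [   0.55    -0.25    -0.15]
  [  -0.05     0.70     0.00]
  [  -0.25    -0.20     0.90]
Cofactors of I−A, C_ij = (−1)^(i+j)·(minor ij) (rows/columns in the sector order above):
  C_11 = (0.70)(0.90) − (0.00)(-0.20) = 0.6300
  C_12 = −[(-0.05)(0.90) − (0.00)(-0.25)] = 0.0450
  C_13 = (-0.05)(-0.20) − (0.70)(-0.25) = 0.1850
  C_21 = −[(-0.25)(0.90) − (-0.15)(-0.20)] = 0.2550
  C_22 = (0.55)(0.90) − (-0.15)(-0.25) = 0.4575
  C_23 = −[(0.55)(-0.20) − (-0.25)(-0.25)] = 0.1725
  C_31 = (-0.25)(0.00) − (-0.15)(0.70) = 0.1050
  C_32 = −[(0.55)(0.00) − (-0.15)(-0.05)] = 0.0075
  C_33 = (0.55)(0.70) − (-0.25)(-0.05) = 0.3725
det(I−A) = Σ_j (I−A)_1j·C_1j = (0.55)(0.6300) + (-0.25)(0.0450) + (-0.15)(0.1850) = 0.3075
adj(I−A) = Cᵀ =
  [ 0.6300   0.2550   0.1050]
  [ 0.0450   0.4575   0.0075]
  [ 0.1850   0.1725   0.3725]
(I − A)⁻¹ = adj(I−A) / det(I−A) ≈
  [   2.0488     0.8293     0.3415]
  [   0.1463     1.4878     0.0244]
  [   0.6016     0.5610     1.2114]
The output multiplier for sector j is the column-j sum of the Leontief inverse (I − A)⁻¹ = adj(I−A) / det(I−A).
Column 1 of adj(I−A): (0.6300, 0.0450, 0.1850); det(I−A) = 0.3075.
m_1 = (0.6300 + 0.0450 + 0.1850) / 0.3075 = 0.86 / 0.3075 ≈ 2.797.

m_1 = 2.797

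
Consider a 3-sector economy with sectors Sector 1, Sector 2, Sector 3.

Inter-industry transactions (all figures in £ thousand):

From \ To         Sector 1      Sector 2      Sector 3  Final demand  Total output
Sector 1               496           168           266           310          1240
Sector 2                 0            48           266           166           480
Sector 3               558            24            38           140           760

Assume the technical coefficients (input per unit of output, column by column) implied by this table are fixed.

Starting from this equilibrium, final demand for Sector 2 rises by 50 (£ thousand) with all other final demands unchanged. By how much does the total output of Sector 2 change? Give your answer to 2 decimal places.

Δx_2 = 67.48

Technical coefficients a_ij = z_ij / X_j:
  a_11 = 496/1240 = 0.40, a_21 = 0/1240 = 0.00, a_31 = 558/1240 = 0.45
  a_12 = 168/480 = 0.35, a_22 = 48/480 = 0.10, a_32 = 24/480 = 0.05
  a_13 = 266/760 = 0.35, a_23 = 266/760 = 0.35, a_33 = 38/760 = 0.05
I − A =
  [   0.60    -0.35    -0.35]
  [   0.00     0.90    -0.35]
  [  -0.45    -0.05     0.95]
Cofactors of I−A, C_ij = (−1)^(i+j)·(minor ij) (rows/columns in the sector order above):
  C_11 = (0.90)(0.95) − (-0.35)(-0.05) = 0.8375
  C_12 = −[(0.00)(0.95) − (-0.35)(-0.45)] = 0.1575
  C_13 = (0.00)(-0.05) − (0.90)(-0.45) = 0.4050
  C_21 = −[(-0.35)(0.95) − (-0.35)(-0.05)] = 0.3500
  C_22 = (0.60)(0.95) − (-0.35)(-0.45) = 0.4125
  C_23 = −[(0.60)(-0.05) − (-0.35)(-0.45)] = 0.1875
  C_31 = (-0.35)(-0.35) − (-0.35)(0.90) = 0.4375
  C_32 = −[(0.60)(-0.35) − (-0.35)(0.00)] = 0.2100
  C_33 = (0.60)(0.90) − (-0.35)(0.00) = 0.5400
det(I−A) = Σ_j (I−A)_1j·C_1j = (0.60)(0.8375) + (-0.35)(0.1575) + (-0.35)(0.4050) = 0.305625
adj(I−A) = Cᵀ =
  [ 0.8375   0.3500   0.4375]
  [ 0.1575   0.4125   0.2100]
  [ 0.4050   0.1875   0.5400]
(I − A)⁻¹ = adj(I−A) / det(I−A) ≈
  [   2.7403     1.1452     1.4315]
  [   0.5153     1.3497     0.6871]
  [   1.3252     0.6135     1.7669]
Δx = (I − A)⁻¹ Δd with Δd having +50 in the Sector 2 component and 0 elsewhere.
So Δx_2 = L_22 · (+50), where L_22 = adj(I−A)_22 / det(I−A) = 0.4125 / 0.305625.
Δx_2 = 0.4125 × (+50) / 0.305625 = 20.625 / 0.305625 ≈ 67.48.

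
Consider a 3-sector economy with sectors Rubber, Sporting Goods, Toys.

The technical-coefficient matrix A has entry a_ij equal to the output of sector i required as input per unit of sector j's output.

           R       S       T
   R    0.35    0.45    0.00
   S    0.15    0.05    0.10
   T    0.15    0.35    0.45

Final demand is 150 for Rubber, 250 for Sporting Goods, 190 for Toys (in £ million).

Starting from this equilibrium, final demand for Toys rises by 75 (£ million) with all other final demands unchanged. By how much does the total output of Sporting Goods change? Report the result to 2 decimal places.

I − A =
  [   0.65    -0.45     0.00]
  [  -0.15     0.95    -0.10]
  [  -0.15    -0.35     0.55]
Cofactors of I−A, C_ij = (−1)^(i+j)·(minor ij) (rows/columns in the sector order above):
  C_11 = (0.95)(0.55) − (-0.10)(-0.35) = 0.4875
  C_12 = −[(-0.15)(0.55) − (-0.10)(-0.15)] = 0.0975
  C_13 = (-0.15)(-0.35) − (0.95)(-0.15) = 0.1950
  C_21 = −[(-0.45)(0.55) − (0.00)(-0.35)] = 0.2475
  C_22 = (0.65)(0.55) − (0.00)(-0.15) = 0.3575
  C_23 = −[(0.65)(-0.35) − (-0.45)(-0.15)] = 0.2950
  C_31 = (-0.45)(-0.10) − (0.00)(0.95) = 0.0450
  C_32 = −[(0.65)(-0.10) − (0.00)(-0.15)] = 0.0650
  C_33 = (0.65)(0.95) − (-0.45)(-0.15) = 0.5500
det(I−A) = Σ_j (I−A)_1j·C_1j = (0.65)(0.4875) + (-0.45)(0.0975) + (0.00)(0.1950) = 0.2730
adj(I−A) = Cᵀ =
  [ 0.4875   0.2475   0.0450]
  [ 0.0975   0.3575   0.0650]
  [ 0.1950   0.2950   0.5500]
(I − A)⁻¹ = adj(I−A) / det(I−A) ≈
  [   1.7857     0.9066     0.1648]
  [   0.3571     1.3095     0.2381]
  [   0.7143     1.0806     2.0147]
Δx = (I − A)⁻¹ Δd with Δd having +75 in the Toys component and 0 elsewhere.
So Δx_S = L_ST · (+75), where L_ST = adj(I−A)_ST / det(I−A) = 0.0650 / 0.2730.
Δx_S = 0.0650 × (+75) / 0.2730 = 4.875 / 0.2730 ≈ 17.86.

Δx_S = 17.86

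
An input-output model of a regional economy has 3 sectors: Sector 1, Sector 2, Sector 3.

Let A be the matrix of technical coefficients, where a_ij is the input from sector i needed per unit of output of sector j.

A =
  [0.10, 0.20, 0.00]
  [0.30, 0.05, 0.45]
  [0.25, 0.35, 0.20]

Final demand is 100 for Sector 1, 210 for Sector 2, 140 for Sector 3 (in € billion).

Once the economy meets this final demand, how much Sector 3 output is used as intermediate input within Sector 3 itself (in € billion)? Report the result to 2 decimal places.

z_33 = 94.20

I − A =
  [   0.90    -0.20     0.00]
  [  -0.30     0.95    -0.45]
  [  -0.25    -0.35     0.80]
Cofactors of I−A, C_ij = (−1)^(i+j)·(minor ij) (rows/columns in the sector order above):
  C_11 = (0.95)(0.80) − (-0.45)(-0.35) = 0.6025
  C_12 = −[(-0.30)(0.80) − (-0.45)(-0.25)] = 0.3525
  C_13 = (-0.30)(-0.35) − (0.95)(-0.25) = 0.3425
  C_21 = −[(-0.20)(0.80) − (0.00)(-0.35)] = 0.1600
  C_22 = (0.90)(0.80) − (0.00)(-0.25) = 0.7200
  C_23 = −[(0.90)(-0.35) − (-0.20)(-0.25)] = 0.3650
  C_31 = (-0.20)(-0.45) − (0.00)(0.95) = 0.0900
  C_32 = −[(0.90)(-0.45) − (0.00)(-0.30)] = 0.4050
  C_33 = (0.90)(0.95) − (-0.20)(-0.30) = 0.7950
det(I−A) = Σ_j (I−A)_1j·C_1j = (0.90)(0.6025) + (-0.20)(0.3525) + (0.00)(0.3425) = 0.47175
adj(I−A) = Cᵀ =
  [ 0.6025   0.1600   0.0900]
  [ 0.3525   0.7200   0.4050]
  [ 0.3425   0.3650   0.7950]
(I − A)⁻¹ = adj(I−A) / det(I−A) ≈
  [   1.2772     0.3392     0.1908]
  [   0.7472     1.5262     0.8585]
  [   0.7260     0.7737     1.6852]
First solve x = (I − A)⁻¹ d = adj(I−A)·d / det(I−A); in particular x_3 = (0.3425·100 + 0.3650·210 + 0.7950·140) / 0.47175 = 222.20 / 0.47175 ≈ 471.0122.
Intermediate flow from 3 to 3: z_33 = a_33 · x_3 = 0.20 × 222.20 / 0.47175 = 44.44 / 0.47175 ≈ 94.20.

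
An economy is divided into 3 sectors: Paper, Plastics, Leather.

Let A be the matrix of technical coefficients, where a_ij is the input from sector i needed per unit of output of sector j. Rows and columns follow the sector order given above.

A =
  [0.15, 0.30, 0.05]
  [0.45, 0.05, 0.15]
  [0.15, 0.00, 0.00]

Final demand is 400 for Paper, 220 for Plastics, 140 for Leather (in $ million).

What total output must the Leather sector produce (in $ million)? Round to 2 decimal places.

I − A =
  [   0.85    -0.30    -0.05]
  [  -0.45     0.95    -0.15]
  [  -0.15     0.00     1.00]
Cofactors of I−A, C_ij = (−1)^(i+j)·(minor ij) (rows/columns in the sector order above):
  C_11 = (0.95)(1.00) − (-0.15)(0.00) = 0.9500
  C_12 = −[(-0.45)(1.00) − (-0.15)(-0.15)] = 0.4725
  C_13 = (-0.45)(0.00) − (0.95)(-0.15) = 0.1425
  C_21 = −[(-0.30)(1.00) − (-0.05)(0.00)] = 0.3000
  C_22 = (0.85)(1.00) − (-0.05)(-0.15) = 0.8425
  C_23 = −[(0.85)(0.00) − (-0.30)(-0.15)] = 0.0450
  C_31 = (-0.30)(-0.15) − (-0.05)(0.95) = 0.0925
  C_32 = −[(0.85)(-0.15) − (-0.05)(-0.45)] = 0.1500
  C_33 = (0.85)(0.95) − (-0.30)(-0.45) = 0.6725
det(I−A) = Σ_j (I−A)_1j·C_1j = (0.85)(0.9500) + (-0.30)(0.4725) + (-0.05)(0.1425) = 0.658625
adj(I−A) = Cᵀ =
  [ 0.9500   0.3000   0.0925]
  [ 0.4725   0.8425   0.1500]
  [ 0.1425   0.0450   0.6725]
(I − A)⁻¹ = adj(I−A) / det(I−A) ≈
  [   1.4424     0.4555     0.1404]
  [   0.7174     1.2792     0.2277]
  [   0.2164     0.0683     1.0211]
x = (I − A)⁻¹ d = adj(I−A)·d / det(I−A), with det(I−A) = 0.658625:
  x_1 = (0.9500·400 + 0.3000·220 + 0.0925·140) / 0.658625 = 458.95 / 0.658625 ≈ 696.83
  x_2 = (0.4725·400 + 0.8425·220 + 0.1500·140) / 0.658625 = 395.35 / 0.658625 ≈ 600.27
  x_3 = (0.1425·400 + 0.0450·220 + 0.6725·140) / 0.658625 = 161.05 / 0.658625 ≈ 244.52

x_3 = 244.52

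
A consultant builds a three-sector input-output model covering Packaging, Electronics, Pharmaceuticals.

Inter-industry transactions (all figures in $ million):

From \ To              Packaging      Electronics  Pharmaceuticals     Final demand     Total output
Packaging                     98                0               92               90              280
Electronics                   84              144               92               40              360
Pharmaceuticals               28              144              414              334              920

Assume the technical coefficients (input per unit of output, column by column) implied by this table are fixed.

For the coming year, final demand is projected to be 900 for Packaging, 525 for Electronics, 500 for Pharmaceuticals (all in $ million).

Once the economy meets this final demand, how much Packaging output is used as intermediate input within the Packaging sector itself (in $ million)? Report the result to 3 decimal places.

Technical coefficients a_ij = z_ij / X_j:
  a_11 = 98/280 = 0.35, a_21 = 84/280 = 0.30, a_31 = 28/280 = 0.10
  a_12 = 0/360 = 0.00, a_22 = 144/360 = 0.40, a_32 = 144/360 = 0.40
  a_13 = 92/920 = 0.10, a_23 = 92/920 = 0.10, a_33 = 414/920 = 0.45
I − A =
  [   0.65     0.00    -0.10]
  [  -0.30     0.60    -0.10]
  [  -0.10    -0.40     0.55]
Cofactors of I−A, C_ij = (−1)^(i+j)·(minor ij) (rows/columns in the sector order above):
  C_11 = (0.60)(0.55) − (-0.10)(-0.40) = 0.2900
  C_12 = −[(-0.30)(0.55) − (-0.10)(-0.10)] = 0.1750
  C_13 = (-0.30)(-0.40) − (0.60)(-0.10) = 0.1800
  C_21 = −[(0.00)(0.55) − (-0.10)(-0.40)] = 0.0400
  C_22 = (0.65)(0.55) − (-0.10)(-0.10) = 0.3475
  C_23 = −[(0.65)(-0.40) − (0.00)(-0.10)] = 0.2600
  C_31 = (0.00)(-0.10) − (-0.10)(0.60) = 0.0600
  C_32 = −[(0.65)(-0.10) − (-0.10)(-0.30)] = 0.0950
  C_33 = (0.65)(0.60) − (0.00)(-0.30) = 0.3900
det(I−A) = Σ_j (I−A)_1j·C_1j = (0.65)(0.2900) + (0.00)(0.1750) + (-0.10)(0.1800) = 0.1705
adj(I−A) = Cᵀ =
  [ 0.2900   0.0400   0.0600]
  [ 0.1750   0.3475   0.0950]
  [ 0.1800   0.2600   0.3900]
(I − A)⁻¹ = adj(I−A) / det(I−A) ≈
  [   1.7009     0.2346     0.3519]
  [   1.0264     2.0381     0.5572]
  [   1.0557     1.5249     2.2874]
First solve x = (I − A)⁻¹ d = adj(I−A)·d / det(I−A); in particular x_1 = (0.2900·900 + 0.0400·525 + 0.0600·500) / 0.1705 = 312.00 / 0.1705 ≈ 1829.91202.
Intermediate flow from 1 to 1: z_11 = a_11 · x_1 = 0.35 × 312.00 / 0.1705 = 109.20 / 0.1705 ≈ 640.469.

z_11 = 640.469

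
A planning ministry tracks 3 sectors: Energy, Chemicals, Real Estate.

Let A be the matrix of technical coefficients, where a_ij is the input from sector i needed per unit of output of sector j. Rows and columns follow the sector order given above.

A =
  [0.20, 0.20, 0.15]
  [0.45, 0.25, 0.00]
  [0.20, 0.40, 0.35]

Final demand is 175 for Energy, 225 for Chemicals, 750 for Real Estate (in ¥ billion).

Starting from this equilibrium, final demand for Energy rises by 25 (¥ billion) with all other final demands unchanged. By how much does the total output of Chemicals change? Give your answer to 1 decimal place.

I − A =
  [   0.80    -0.20    -0.15]
  [  -0.45     0.75     0.00]
  [  -0.20    -0.40     0.65]
Cofactors of I−A, C_ij = (−1)^(i+j)·(minor ij) (rows/columns in the sector order above):
  C_11 = (0.75)(0.65) − (0.00)(-0.40) = 0.4875
  C_12 = −[(-0.45)(0.65) − (0.00)(-0.20)] = 0.2925
  C_13 = (-0.45)(-0.40) − (0.75)(-0.20) = 0.3300
  C_21 = −[(-0.20)(0.65) − (-0.15)(-0.40)] = 0.1900
  C_22 = (0.80)(0.65) − (-0.15)(-0.20) = 0.4900
  C_23 = −[(0.80)(-0.40) − (-0.20)(-0.20)] = 0.3600
  C_31 = (-0.20)(0.00) − (-0.15)(0.75) = 0.1125
  C_32 = −[(0.80)(0.00) − (-0.15)(-0.45)] = 0.0675
  C_33 = (0.80)(0.75) − (-0.20)(-0.45) = 0.5100
det(I−A) = Σ_j (I−A)_1j·C_1j = (0.80)(0.4875) + (-0.20)(0.2925) + (-0.15)(0.3300) = 0.2820
adj(I−A) = Cᵀ =
  [ 0.4875   0.1900   0.1125]
  [ 0.2925   0.4900   0.0675]
  [ 0.3300   0.3600   0.5100]
(I − A)⁻¹ = adj(I−A) / det(I−A) ≈
  [   1.7287     0.6738     0.3989]
  [   1.0372     1.7376     0.2394]
  [   1.1702     1.2766     1.8085]
Δx = (I − A)⁻¹ Δd with Δd having +25 in the Energy component and 0 elsewhere.
So Δx_C = L_CE · (+25), where L_CE = adj(I−A)_CE / det(I−A) = 0.2925 / 0.2820.
Δx_C = 0.2925 × (+25) / 0.2820 = 7.3125 / 0.2820 ≈ 25.9.

Δx_C = 25.9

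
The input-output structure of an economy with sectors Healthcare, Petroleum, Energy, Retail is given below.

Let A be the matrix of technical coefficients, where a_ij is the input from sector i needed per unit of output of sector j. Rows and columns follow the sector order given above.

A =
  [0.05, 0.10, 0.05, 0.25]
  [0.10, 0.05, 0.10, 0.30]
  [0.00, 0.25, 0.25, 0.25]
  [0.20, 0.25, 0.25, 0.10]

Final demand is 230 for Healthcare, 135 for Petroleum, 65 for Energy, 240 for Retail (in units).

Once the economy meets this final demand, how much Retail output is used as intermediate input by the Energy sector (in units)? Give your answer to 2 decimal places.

I − A =
  [   0.95    -0.10    -0.05    -0.25]
  [  -0.10     0.95    -0.10    -0.30]
  [   0.00    -0.25     0.75    -0.25]
  [  -0.20    -0.25    -0.25     0.90]
Compute the cofactors C_ij = (−1)^(i+j)·(3×3 minor ij) of I−A; the adjugate is their transpose:
adj(I−A) = Cᵀ =
  [ 0.478125   0.138125   0.121125   0.212500]
  [ 0.111250   0.541875   0.165500   0.257500]
  [ 0.091250   0.265625   0.672250   0.300625]
  [ 0.162500   0.255000   0.259625   0.644375]
det(I−A) = Σ_j (I−A)_1j·C_1j = (0.95)(0.478125) + (-0.10)(0.111250) + (-0.05)(0.091250) + (-0.25)(0.162500) = 0.39790625
(I − A)⁻¹ = adj(I−A) / det(I−A) ≈
  [   1.2016     0.3471     0.3044     0.5340]
  [   0.2796     1.3618     0.4159     0.6471]
  [   0.2293     0.6676     1.6895     0.7555]
  [   0.4084     0.6409     0.6525     1.6194]
First solve x = (I − A)⁻¹ d = adj(I−A)·d / det(I−A); in particular x_3 = (0.091250·230 + 0.265625·135 + 0.672250·65 + 0.300625·240) / 0.39790625 = 172.693125 / 0.39790625 ≈ 434.0046.
Intermediate flow from 4 to 3: z_43 = a_43 · x_3 = 0.25 × 172.693125 / 0.39790625 = 43.17328125 / 0.39790625 ≈ 108.50.

z_43 = 108.50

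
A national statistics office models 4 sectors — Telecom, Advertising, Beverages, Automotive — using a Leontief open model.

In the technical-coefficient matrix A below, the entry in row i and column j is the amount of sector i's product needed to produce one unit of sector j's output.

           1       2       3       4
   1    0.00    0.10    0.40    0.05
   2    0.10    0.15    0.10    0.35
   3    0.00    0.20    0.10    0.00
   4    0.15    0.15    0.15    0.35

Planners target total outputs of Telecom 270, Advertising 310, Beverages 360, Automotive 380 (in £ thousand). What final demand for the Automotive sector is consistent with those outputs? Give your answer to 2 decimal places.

d_4 = 106.00

I − A =
  [   1.00    -0.10    -0.40    -0.05]
  [  -0.10     0.85    -0.10    -0.35]
  [   0.00    -0.20     0.90     0.00]
  [  -0.15    -0.15    -0.15     0.65]
d = (I − A) x:
  d_1 = (+1.00)·270 + (-0.10)·310 + (-0.40)·360 + (-0.05)·380 = 76.00
  d_2 = (-0.10)·270 + (+0.85)·310 + (-0.10)·360 + (-0.35)·380 = 67.50
  d_3 = (+0.00)·270 + (-0.20)·310 + (+0.90)·360 + (+0.00)·380 = 262.00
  d_4 = (-0.15)·270 + (-0.15)·310 + (-0.15)·360 + (+0.65)·380 = 106.00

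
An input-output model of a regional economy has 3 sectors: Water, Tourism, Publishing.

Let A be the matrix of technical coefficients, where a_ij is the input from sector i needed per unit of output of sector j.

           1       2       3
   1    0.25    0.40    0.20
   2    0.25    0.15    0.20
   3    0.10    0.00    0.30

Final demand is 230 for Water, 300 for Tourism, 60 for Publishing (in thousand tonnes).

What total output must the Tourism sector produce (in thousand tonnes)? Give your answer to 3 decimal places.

x_2 = 593.167

I − A =
  [   0.75    -0.40    -0.20]
  [  -0.25     0.85    -0.20]
  [  -0.10     0.00     0.70]
Cofactors of I−A, C_ij = (−1)^(i+j)·(minor ij) (rows/columns in the sector order above):
  C_11 = (0.85)(0.70) − (-0.20)(0.00) = 0.5950
  C_12 = −[(-0.25)(0.70) − (-0.20)(-0.10)] = 0.1950
  C_13 = (-0.25)(0.00) − (0.85)(-0.10) = 0.0850
  C_21 = −[(-0.40)(0.70) − (-0.20)(0.00)] = 0.2800
  C_22 = (0.75)(0.70) − (-0.20)(-0.10) = 0.5050
  C_23 = −[(0.75)(0.00) − (-0.40)(-0.10)] = 0.0400
  C_31 = (-0.40)(-0.20) − (-0.20)(0.85) = 0.2500
  C_32 = −[(0.75)(-0.20) − (-0.20)(-0.25)] = 0.2000
  C_33 = (0.75)(0.85) − (-0.40)(-0.25) = 0.5375
det(I−A) = Σ_j (I−A)_1j·C_1j = (0.75)(0.5950) + (-0.40)(0.1950) + (-0.20)(0.0850) = 0.35125
adj(I−A) = Cᵀ =
  [ 0.5950   0.2800   0.2500]
  [ 0.1950   0.5050   0.2000]
  [ 0.0850   0.0400   0.5375]
(I − A)⁻¹ = adj(I−A) / det(I−A) ≈
  [   1.6940     0.7972     0.7117]
  [   0.5552     1.4377     0.5694]
  [   0.2420     0.1139     1.5302]
x = (I − A)⁻¹ d = adj(I−A)·d / det(I−A), with det(I−A) = 0.35125:
  x_1 = (0.5950·230 + 0.2800·300 + 0.2500·60) / 0.35125 = 235.85 / 0.35125 ≈ 671.459
  x_2 = (0.1950·230 + 0.5050·300 + 0.2000·60) / 0.35125 = 208.35 / 0.35125 ≈ 593.167
  x_3 = (0.0850·230 + 0.0400·300 + 0.5375·60) / 0.35125 = 63.80 / 0.35125 ≈ 181.637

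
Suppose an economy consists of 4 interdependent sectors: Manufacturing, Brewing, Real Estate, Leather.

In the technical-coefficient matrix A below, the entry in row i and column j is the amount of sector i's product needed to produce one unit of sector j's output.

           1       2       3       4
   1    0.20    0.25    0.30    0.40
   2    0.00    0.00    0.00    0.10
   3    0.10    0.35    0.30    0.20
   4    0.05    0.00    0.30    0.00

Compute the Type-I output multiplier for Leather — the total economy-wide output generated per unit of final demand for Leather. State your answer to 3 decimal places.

I − A =
  [   0.80    -0.25    -0.30    -0.40]
  [   0.00     1.00     0.00    -0.10]
  [  -0.10    -0.35     0.70    -0.20]
  [  -0.05     0.00    -0.30     1.00]
Compute the cofactors C_ij = (−1)^(i+j)·(3×3 minor ij) of I−A; the adjugate is their transpose:
adj(I−A) = Cᵀ =
  [ 0.62950   0.30700   0.42750   0.36800]
  [ 0.00650   0.45300   0.02550   0.05300]
  [ 0.11175   0.30050   0.77875   0.23050]
  [ 0.06500   0.10550   0.25500   0.53000]
det(I−A) = Σ_j (I−A)_1j·C_1j = (0.80)(0.62950) + (-0.25)(0.00650) + (-0.30)(0.11175) + (-0.40)(0.06500) = 0.44245
(I − A)⁻¹ = adj(I−A) / det(I−A) ≈
  [   1.4228     0.6939     0.9662     0.8317]
  [   0.0147     1.0238     0.0576     0.1198]
  [   0.2526     0.6792     1.7601     0.5210]
  [   0.1469     0.2384     0.5763     1.1979]
The output multiplier for sector j is the column-j sum of the Leontief inverse (I − A)⁻¹ = adj(I−A) / det(I−A).
Column 4 of adj(I−A): (0.36800, 0.05300, 0.23050, 0.53000); det(I−A) = 0.44245.
m_4 = (0.36800 + 0.05300 + 0.23050 + 0.53000) / 0.44245 = 1.1815 / 0.44245 ≈ 2.670.

m_4 = 2.670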